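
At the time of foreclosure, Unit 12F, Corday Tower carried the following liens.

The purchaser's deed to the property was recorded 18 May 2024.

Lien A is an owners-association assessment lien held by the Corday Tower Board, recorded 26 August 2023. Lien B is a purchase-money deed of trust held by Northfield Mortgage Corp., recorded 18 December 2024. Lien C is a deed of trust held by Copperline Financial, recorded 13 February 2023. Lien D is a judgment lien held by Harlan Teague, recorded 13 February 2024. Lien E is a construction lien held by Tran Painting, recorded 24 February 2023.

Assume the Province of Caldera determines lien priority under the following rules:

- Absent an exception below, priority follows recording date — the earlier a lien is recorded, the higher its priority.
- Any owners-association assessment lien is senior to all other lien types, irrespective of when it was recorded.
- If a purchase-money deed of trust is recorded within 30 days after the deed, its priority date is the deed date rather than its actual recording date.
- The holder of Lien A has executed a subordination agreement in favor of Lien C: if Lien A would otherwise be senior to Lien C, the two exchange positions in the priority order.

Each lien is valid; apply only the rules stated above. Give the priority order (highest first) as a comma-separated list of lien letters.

C, A, E, D, B

Adjusting effective dates: B was recorded 214 days after the deed, outside the 30-day window, so it keeps its recording date.
A is an owners-association assessment lien and takes priority over every other lien.
The other liens, earliest effective date first: C (13 February 2023), E (24 February 2023), D (13 February 2024), B (18 December 2024).
A is senior to C before the subordination, so the two trade places.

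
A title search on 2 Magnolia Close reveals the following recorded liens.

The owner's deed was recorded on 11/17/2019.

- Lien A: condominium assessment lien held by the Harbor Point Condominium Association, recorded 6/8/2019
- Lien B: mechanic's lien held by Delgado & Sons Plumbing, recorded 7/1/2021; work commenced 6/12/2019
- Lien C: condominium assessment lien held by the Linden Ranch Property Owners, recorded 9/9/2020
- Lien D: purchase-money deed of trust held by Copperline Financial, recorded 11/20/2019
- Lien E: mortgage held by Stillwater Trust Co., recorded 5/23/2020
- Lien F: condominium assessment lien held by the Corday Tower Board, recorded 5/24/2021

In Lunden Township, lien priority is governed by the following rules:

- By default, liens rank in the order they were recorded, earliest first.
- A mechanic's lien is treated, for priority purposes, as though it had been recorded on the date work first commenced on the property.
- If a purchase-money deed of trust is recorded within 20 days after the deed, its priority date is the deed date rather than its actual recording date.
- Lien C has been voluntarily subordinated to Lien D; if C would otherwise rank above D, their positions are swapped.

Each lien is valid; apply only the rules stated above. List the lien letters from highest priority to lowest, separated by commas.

A, B, D, E, C, F

Effective dates: B is treated as recorded 6/12/2019, the work-commencement date; D relates back to the deed date 11/17/2019.
By effective date, earliest first: A (6/8/2019), B (6/12/2019), D (11/17/2019), E (5/23/2020), C (9/9/2020), F (5/24/2021).
C already ranks below D; the subordination has no effect.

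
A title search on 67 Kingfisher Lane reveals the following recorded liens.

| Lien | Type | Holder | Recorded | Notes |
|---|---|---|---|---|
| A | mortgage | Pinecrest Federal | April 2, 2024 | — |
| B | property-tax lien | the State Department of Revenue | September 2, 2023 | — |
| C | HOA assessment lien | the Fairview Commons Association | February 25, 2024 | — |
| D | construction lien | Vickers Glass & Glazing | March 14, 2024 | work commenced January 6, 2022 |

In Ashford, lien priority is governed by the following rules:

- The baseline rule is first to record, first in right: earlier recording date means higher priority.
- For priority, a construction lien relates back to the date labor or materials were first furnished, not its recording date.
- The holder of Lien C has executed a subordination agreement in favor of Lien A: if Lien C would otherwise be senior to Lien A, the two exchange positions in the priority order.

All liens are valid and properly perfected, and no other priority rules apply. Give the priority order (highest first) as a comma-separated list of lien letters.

Adjusting effective dates: D relates back to January 6, 2022 (work commenced).
Ordering by effective date: D (January 6, 2022), B (September 2, 2023), C (February 25, 2024), A (April 2, 2024).
C would otherwise be senior to A, so under the subordination agreement C and A exchange positions.

D, B, A, C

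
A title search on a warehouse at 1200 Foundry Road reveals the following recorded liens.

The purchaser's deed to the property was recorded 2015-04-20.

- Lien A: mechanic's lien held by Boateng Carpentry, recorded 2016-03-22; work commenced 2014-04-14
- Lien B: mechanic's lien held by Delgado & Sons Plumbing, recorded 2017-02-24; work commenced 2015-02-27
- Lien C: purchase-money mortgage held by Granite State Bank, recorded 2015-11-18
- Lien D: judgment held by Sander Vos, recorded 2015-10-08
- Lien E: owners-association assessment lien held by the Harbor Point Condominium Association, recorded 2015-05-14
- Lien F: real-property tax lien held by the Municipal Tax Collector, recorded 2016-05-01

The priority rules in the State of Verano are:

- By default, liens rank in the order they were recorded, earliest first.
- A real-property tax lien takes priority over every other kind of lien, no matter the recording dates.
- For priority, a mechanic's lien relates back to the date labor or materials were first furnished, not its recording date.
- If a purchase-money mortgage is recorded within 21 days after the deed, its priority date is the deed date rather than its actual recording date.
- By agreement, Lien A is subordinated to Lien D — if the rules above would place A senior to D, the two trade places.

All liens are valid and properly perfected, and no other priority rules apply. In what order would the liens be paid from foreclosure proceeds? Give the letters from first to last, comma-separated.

Effective dates: A's effective date is 2014-04-14, when work began; B relates back to 2015-02-27 (work commenced); C was recorded 212 days after the deed, outside the 21-day window, so it keeps its recording date.
F, as a real-property tax lien, has superpriority and ranks first.
Among the remaining liens, by effective date: A (2014-04-14), B (2015-02-27), E (2015-05-14), D (2015-10-08), C (2015-11-18).
A would otherwise be senior to D, so under the subordination agreement A and D exchange positions.

F, D, B, E, A, C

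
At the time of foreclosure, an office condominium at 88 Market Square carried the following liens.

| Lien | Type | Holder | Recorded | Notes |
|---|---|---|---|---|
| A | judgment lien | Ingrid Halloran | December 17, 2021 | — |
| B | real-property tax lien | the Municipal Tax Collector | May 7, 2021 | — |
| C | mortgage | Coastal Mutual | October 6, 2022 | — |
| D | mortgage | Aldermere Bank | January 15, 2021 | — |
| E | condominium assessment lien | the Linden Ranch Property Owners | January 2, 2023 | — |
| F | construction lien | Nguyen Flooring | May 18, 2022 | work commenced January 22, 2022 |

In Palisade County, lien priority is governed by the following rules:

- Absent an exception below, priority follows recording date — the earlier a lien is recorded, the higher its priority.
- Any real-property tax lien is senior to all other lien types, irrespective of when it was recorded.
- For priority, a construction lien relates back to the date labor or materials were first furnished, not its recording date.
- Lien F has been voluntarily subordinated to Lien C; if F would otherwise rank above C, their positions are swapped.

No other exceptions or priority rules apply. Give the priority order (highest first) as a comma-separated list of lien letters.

B, D, A, C, F, E

Effective dates: F is treated as recorded January 22, 2022, the work-commencement date.
B is a real-property tax lien and takes priority over every other lien.
Ordering the rest by effective date: D (January 15, 2021), A (December 17, 2021), F (January 22, 2022), C (October 6, 2022), E (January 2, 2023).
F would otherwise be senior to C, so under the subordination agreement F and C exchange positions.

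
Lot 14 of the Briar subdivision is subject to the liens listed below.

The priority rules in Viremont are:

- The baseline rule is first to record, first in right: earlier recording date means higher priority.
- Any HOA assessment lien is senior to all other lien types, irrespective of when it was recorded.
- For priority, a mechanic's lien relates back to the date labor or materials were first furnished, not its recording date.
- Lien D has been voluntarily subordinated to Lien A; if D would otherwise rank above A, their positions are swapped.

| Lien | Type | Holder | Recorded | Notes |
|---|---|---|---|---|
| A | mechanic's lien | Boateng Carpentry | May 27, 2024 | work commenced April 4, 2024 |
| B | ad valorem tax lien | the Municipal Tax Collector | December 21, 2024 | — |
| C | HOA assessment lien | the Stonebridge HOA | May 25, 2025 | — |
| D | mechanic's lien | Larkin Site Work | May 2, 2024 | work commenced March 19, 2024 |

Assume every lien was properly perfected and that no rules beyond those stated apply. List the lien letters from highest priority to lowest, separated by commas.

C, A, D, B

Effective dates: A relates back to April 4, 2024 (work commenced); D's effective date is March 19, 2024, when work began.
C, as an HOA assessment lien, has superpriority and ranks first.
Remaining liens by effective date: D (March 19, 2024), A (April 4, 2024), B (December 21, 2024).
D is senior to A before the subordination, so the two trade places.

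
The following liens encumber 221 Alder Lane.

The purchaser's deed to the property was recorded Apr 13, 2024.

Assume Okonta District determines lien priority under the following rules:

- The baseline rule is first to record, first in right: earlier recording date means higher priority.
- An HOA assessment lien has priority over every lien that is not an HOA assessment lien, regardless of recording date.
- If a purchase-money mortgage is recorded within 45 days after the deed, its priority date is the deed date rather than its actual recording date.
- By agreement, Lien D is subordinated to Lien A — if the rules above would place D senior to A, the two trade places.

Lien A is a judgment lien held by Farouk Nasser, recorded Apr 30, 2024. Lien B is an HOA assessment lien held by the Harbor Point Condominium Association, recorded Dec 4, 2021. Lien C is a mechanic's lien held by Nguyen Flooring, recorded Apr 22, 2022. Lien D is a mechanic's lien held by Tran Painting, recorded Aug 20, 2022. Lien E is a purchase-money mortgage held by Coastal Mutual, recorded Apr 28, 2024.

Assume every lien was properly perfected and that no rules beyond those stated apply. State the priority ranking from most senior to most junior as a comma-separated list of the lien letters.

B, C, A, E, D

Effective dates: E's effective date is the deed date, Apr 13, 2024.
As an HOA assessment lien, B is senior to every other lien.
Remaining liens by effective date: C (Apr 22, 2022), D (Aug 20, 2022), E (Apr 13, 2024), A (Apr 30, 2024).
The subordination applies — D was senior to A — so D and A swap.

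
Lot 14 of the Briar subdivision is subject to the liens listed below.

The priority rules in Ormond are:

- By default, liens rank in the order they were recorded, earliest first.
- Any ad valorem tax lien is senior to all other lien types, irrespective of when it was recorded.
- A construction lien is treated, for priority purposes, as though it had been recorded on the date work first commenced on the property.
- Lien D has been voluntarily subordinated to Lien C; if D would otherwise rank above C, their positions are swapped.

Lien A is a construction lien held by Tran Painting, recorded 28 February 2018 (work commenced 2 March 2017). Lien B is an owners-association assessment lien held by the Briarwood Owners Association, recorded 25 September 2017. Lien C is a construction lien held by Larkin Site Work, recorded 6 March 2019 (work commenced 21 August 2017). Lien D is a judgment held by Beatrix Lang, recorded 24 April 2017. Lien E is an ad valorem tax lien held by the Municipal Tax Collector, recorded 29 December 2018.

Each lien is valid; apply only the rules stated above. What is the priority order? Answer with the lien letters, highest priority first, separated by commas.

E, A, C, D, B

Effective dates: A relates back to 2 March 2017 (work commenced); C is treated as recorded 21 August 2017, the work-commencement date.
E is an ad valorem tax lien and takes priority over every other lien.
Ordering the rest by effective date: A (2 March 2017), D (24 April 2017), C (21 August 2017), B (25 September 2017).
D would otherwise be senior to C, so under the subordination agreement D and C exchange positions.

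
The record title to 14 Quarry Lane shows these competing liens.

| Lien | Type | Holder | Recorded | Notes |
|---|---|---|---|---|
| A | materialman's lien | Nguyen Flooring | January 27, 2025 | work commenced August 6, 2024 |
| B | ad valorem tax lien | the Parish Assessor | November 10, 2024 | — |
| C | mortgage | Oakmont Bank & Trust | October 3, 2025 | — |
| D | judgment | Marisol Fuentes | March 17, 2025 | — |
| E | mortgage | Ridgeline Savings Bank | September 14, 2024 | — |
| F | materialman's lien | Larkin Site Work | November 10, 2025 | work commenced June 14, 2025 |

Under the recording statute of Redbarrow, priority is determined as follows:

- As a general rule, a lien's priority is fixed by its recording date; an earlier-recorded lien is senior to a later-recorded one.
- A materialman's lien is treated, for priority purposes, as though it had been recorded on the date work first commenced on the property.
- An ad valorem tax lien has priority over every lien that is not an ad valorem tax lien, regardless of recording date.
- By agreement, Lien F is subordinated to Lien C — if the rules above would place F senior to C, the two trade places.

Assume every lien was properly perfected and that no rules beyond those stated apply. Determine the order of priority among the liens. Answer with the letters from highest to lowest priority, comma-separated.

B, A, E, D, C, F

Effective dates after the stated exceptions: A relates back to August 6, 2024 (work commenced); F's effective date is June 14, 2025, when work began.
B is an ad valorem tax lien, so it outranks all other liens regardless of date.
Remaining liens by effective date: A (August 6, 2024), E (September 14, 2024), D (March 17, 2025), F (June 14, 2025), C (October 3, 2025).
F would otherwise be senior to C, so under the subordination agreement F and C exchange positions.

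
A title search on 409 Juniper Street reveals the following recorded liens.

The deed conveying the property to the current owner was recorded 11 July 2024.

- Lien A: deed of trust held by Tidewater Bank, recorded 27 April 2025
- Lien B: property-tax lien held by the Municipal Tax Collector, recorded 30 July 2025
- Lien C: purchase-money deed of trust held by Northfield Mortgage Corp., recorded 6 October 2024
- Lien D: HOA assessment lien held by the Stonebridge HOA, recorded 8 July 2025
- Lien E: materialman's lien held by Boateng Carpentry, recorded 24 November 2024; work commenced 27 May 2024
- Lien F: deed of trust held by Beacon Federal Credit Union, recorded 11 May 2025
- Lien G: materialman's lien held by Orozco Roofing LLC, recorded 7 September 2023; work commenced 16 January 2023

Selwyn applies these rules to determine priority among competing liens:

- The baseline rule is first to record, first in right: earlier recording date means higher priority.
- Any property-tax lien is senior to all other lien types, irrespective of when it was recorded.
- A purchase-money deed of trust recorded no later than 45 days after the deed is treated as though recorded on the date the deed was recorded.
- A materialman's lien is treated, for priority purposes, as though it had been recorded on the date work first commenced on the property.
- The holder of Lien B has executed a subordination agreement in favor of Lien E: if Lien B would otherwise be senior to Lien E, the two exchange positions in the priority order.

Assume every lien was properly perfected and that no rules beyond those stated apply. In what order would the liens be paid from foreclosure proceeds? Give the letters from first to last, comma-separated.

E, G, B, C, A, F, D

Effective dates: C was recorded 87 days after the deed, outside the 45-day window, so it keeps its recording date; E relates back to 27 May 2024 (work commenced); G's effective date is 16 January 2023, when work began.
B is a property-tax lien, so it outranks all other liens regardless of date.
Among the remaining liens, by effective date: G (16 January 2023), E (27 May 2024), C (6 October 2024), A (27 April 2025), F (11 May 2025), D (8 July 2025).
B would otherwise be senior to E, so under the subordination agreement B and E exchange positions.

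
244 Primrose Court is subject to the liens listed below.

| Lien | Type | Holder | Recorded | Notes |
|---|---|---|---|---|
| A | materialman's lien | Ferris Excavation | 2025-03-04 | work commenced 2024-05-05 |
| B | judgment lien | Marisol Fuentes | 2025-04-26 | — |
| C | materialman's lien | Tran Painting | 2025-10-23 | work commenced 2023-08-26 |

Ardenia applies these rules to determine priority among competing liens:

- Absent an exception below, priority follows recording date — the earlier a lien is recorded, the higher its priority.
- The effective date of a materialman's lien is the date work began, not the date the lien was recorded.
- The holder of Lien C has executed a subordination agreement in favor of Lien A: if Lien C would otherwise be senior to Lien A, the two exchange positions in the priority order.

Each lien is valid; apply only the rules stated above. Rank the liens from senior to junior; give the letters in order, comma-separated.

First, effective dates: A relates back to 2024-05-05 (work commenced); C's effective date is 2023-08-26, when work began.
By effective date: C (2023-08-26), A (2024-05-05), B (2025-04-26).
C would otherwise be senior to A, so under the subordination agreement C and A exchange positions.

A, C, B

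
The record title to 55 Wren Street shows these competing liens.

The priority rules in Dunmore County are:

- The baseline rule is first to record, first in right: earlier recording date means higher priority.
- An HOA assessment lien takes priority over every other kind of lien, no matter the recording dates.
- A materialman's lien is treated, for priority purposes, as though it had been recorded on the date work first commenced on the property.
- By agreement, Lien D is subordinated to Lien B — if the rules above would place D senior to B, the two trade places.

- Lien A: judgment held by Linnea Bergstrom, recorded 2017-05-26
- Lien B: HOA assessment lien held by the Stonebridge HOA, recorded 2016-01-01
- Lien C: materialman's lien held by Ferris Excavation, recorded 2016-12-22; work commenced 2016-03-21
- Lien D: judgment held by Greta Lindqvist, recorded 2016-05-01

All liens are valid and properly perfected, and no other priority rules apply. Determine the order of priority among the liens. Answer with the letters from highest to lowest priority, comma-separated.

B, C, D, A

Effective dates: C relates back to 2016-03-21 (work commenced).
B is an HOA assessment lien, so it outranks all other liens regardless of date.
The other liens, earliest effective date first: C (2016-03-21), D (2016-05-01), A (2017-05-26).
Since D is not senior to B, the subordination leaves the order unchanged.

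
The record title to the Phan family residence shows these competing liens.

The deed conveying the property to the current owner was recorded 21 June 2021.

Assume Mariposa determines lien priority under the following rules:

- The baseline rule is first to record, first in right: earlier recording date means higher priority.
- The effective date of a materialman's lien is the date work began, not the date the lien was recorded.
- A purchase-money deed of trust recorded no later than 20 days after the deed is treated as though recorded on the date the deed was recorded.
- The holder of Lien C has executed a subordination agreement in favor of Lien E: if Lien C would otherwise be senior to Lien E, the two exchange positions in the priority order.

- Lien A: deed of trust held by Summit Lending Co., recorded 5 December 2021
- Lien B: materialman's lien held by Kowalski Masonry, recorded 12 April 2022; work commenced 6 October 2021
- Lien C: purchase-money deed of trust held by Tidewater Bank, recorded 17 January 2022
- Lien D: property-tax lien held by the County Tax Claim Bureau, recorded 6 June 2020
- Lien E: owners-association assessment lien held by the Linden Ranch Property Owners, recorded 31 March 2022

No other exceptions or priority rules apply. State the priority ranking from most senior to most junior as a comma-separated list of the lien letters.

D, B, A, E, C

Effective dates after the stated exceptions: B's effective date is 6 October 2021, when work began; C was recorded 210 days after the deed, outside the 20-day window, so it keeps its recording date.
Ordering by effective date: D (6 June 2020), B (6 October 2021), A (5 December 2021), C (17 January 2022), E (31 March 2022).
Because C would otherwise rank above E, the subordination swaps them.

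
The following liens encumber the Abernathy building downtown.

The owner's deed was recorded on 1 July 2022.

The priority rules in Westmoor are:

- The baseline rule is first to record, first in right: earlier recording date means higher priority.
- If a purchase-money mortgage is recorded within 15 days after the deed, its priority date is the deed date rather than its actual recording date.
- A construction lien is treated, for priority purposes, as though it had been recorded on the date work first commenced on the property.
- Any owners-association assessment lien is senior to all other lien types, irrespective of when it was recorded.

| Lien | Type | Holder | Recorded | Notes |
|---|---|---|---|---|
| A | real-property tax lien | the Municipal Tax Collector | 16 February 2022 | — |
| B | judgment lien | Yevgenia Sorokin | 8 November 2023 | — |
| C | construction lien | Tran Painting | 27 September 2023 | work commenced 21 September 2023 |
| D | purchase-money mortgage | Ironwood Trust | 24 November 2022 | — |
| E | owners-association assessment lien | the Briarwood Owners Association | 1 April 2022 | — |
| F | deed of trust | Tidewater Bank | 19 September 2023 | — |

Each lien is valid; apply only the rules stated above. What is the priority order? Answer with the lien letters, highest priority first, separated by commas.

Effective dates: C relates back to 21 September 2023 (work commenced); D missed the 15-day window (146 days after the deed), so its recording date stands.
E is an owners-association assessment lien and takes priority over every other lien.
Among the remaining liens, by effective date: A (16 February 2022), D (24 November 2022), F (19 September 2023), C (21 September 2023), B (8 November 2023).

E, A, D, F, C, B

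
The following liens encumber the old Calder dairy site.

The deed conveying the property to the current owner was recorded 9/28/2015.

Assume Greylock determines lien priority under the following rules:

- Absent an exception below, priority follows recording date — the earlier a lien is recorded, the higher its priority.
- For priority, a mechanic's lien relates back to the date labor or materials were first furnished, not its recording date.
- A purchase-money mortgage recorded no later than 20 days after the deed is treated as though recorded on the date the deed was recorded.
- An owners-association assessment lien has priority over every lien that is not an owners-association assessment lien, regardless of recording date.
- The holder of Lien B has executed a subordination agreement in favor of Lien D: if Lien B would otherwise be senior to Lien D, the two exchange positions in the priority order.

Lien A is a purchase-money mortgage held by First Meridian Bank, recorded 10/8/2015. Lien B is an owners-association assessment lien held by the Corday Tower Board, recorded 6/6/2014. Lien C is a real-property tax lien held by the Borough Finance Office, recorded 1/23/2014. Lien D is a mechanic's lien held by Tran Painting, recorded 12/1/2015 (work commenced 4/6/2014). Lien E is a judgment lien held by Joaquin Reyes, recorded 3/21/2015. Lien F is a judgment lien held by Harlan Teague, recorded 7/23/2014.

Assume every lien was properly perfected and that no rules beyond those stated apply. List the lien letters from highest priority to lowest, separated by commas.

D, C, B, F, E, A

Effective dates: A relates back to the deed date 9/28/2015; D relates back to 4/6/2014 (work commenced).
B is an owners-association assessment lien, so it outranks all other liens regardless of date.
Remaining liens by effective date: C (1/23/2014), D (4/6/2014), F (7/23/2014), E (3/21/2015), A (9/28/2015).
Because B would otherwise rank above D, the subordination swaps them.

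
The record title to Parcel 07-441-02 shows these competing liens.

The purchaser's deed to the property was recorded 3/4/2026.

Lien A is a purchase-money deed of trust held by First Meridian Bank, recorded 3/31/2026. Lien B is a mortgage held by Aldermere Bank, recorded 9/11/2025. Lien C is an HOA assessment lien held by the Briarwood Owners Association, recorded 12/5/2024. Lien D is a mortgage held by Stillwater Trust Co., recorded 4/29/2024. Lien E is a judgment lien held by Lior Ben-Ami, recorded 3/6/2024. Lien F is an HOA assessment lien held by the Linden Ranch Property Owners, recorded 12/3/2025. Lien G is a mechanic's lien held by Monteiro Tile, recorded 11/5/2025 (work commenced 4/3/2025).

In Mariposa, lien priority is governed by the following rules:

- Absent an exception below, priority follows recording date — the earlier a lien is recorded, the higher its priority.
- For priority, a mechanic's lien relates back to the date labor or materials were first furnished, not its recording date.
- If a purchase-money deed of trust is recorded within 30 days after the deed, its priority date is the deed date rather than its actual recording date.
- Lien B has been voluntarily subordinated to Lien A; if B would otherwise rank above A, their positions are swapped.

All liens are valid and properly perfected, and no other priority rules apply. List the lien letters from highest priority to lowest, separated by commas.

E, D, C, G, A, F, B

Adjusting effective dates: A relates back to the deed date 3/4/2026; G is treated as recorded 4/3/2025, the work-commencement date.
Ordering by effective date: E (3/6/2024), D (4/29/2024), C (12/5/2024), G (4/3/2025), B (9/11/2025), F (12/3/2025), A (3/4/2026).
B would otherwise be senior to A, so under the subordination agreement B and A exchange positions.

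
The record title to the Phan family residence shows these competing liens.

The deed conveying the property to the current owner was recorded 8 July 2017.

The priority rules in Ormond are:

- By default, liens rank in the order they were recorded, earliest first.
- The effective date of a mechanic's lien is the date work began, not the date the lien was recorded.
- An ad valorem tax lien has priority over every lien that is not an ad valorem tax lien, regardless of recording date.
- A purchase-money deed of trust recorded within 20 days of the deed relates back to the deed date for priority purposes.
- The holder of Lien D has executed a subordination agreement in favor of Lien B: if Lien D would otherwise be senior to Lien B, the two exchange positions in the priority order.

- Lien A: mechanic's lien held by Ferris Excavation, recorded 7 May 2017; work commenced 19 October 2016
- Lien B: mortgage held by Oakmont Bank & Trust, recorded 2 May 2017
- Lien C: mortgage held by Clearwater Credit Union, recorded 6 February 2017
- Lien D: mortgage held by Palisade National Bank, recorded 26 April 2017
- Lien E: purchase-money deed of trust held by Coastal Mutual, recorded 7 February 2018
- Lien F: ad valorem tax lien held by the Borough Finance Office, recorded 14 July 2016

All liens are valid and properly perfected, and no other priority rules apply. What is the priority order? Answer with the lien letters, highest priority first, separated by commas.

Adjusting effective dates: A relates back to 19 October 2016 (work commenced); E was recorded 214 days after the deed, outside the 20-day window, so it keeps its recording date.
As an ad valorem tax lien, F is senior to every other lien.
The other liens, earliest effective date first: A (19 October 2016), C (6 February 2017), D (26 April 2017), B (2 May 2017), E (7 February 2018).
The subordination applies — D was senior to B — so D and B swap.

F, A, C, B, D, E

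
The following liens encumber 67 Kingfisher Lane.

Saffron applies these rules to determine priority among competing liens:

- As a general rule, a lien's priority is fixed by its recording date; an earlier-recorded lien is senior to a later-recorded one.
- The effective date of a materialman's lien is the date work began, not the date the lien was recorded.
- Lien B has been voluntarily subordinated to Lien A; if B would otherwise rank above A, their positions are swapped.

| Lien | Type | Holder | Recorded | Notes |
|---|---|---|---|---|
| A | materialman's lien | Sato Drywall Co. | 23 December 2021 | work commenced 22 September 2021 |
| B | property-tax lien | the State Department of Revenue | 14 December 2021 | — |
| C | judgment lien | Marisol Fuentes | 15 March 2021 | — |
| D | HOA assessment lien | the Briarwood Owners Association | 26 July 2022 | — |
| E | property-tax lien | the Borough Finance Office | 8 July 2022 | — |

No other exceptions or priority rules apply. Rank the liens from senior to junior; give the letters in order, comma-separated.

C, A, B, E, D

First, effective dates: A relates back to 22 September 2021 (work commenced).
Sorted by effective date: C (15 March 2021), A (22 September 2021), B (14 December 2021), E (8 July 2022), D (26 July 2022).
B already ranks below A; the subordination has no effect.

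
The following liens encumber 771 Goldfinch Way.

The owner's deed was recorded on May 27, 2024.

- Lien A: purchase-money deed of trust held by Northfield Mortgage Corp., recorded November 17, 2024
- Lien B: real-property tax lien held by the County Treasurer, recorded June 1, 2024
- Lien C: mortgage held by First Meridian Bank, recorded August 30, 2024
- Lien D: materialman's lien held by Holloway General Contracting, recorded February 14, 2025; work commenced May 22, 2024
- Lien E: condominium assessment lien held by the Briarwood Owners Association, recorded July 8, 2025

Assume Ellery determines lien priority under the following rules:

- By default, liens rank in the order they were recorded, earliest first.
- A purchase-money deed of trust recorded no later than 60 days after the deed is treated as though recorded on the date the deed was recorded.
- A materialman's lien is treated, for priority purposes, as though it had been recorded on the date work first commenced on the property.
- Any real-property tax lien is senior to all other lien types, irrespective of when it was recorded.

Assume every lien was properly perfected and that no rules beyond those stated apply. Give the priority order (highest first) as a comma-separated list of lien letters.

B, D, C, A, E

First, effective dates: A missed the 60-day window (174 days after the deed), so its recording date stands; D is treated as recorded May 22, 2024, the work-commencement date.
As a real-property tax lien, B is senior to every other lien.
Remaining liens by effective date: D (May 22, 2024), C (August 30, 2024), A (November 17, 2024), E (July 8, 2025).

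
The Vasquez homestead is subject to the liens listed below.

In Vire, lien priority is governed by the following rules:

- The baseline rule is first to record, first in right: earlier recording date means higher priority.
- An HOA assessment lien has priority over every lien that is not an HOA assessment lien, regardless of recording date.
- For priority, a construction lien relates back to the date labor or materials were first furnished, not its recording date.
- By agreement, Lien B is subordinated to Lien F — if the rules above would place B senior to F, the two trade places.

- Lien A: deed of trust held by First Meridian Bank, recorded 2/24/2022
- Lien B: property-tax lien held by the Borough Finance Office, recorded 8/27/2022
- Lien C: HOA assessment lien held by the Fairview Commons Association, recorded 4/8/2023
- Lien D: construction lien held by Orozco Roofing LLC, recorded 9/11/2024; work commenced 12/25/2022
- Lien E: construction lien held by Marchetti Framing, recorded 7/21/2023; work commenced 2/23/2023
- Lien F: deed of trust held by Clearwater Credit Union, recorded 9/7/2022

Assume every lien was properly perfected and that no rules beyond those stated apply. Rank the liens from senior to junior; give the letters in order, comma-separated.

C, A, F, B, D, E

Effective dates: D relates back to 12/25/2022 (work commenced); E relates back to 2/23/2023 (work commenced).
As an HOA assessment lien, C is senior to every other lien.
Remaining liens by effective date: A (2/24/2022), B (8/27/2022), F (9/7/2022), D (12/25/2022), E (2/23/2023).
B is senior to F before the subordination, so the two trade places.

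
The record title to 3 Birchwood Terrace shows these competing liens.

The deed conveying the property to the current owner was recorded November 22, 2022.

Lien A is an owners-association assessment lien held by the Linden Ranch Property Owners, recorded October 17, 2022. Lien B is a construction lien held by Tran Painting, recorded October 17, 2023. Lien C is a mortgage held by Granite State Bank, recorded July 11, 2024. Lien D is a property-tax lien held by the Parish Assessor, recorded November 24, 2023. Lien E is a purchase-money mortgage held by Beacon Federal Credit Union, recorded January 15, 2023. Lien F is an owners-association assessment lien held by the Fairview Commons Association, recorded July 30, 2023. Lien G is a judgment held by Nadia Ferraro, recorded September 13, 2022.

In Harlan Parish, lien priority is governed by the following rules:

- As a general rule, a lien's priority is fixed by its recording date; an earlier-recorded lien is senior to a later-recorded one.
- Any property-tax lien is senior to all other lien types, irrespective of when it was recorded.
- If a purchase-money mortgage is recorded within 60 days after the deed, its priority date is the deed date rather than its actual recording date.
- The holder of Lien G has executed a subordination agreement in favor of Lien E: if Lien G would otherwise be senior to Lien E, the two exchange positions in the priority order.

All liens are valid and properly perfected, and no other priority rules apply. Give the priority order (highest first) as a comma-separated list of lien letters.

Adjusting effective dates: E relates back to the deed date November 22, 2022.
D is a property-tax lien, so it outranks all other liens regardless of date.
Ordering the rest by effective date: G (September 13, 2022), A (October 17, 2022), E (November 22, 2022), F (July 30, 2023), B (October 17, 2023), C (July 11, 2024).
The subordination applies — G was senior to E — so G and E swap.

D, E, A, G, F, B, C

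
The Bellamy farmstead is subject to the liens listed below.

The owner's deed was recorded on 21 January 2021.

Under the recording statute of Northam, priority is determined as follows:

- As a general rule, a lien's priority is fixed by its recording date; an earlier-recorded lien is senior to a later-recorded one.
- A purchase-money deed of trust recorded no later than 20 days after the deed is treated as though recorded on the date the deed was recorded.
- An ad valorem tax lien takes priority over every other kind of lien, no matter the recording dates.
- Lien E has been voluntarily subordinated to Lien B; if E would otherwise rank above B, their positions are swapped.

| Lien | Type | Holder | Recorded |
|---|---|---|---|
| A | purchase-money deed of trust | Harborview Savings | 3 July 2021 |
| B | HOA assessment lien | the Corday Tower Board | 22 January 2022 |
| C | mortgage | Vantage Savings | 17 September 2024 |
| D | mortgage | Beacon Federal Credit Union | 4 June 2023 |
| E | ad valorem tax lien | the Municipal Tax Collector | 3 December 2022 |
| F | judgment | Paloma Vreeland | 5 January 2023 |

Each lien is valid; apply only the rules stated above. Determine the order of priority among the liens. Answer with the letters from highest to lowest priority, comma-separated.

First, effective dates: A missed the 20-day window (163 days after the deed), so its recording date stands.
E is an ad valorem tax lien, so it outranks all other liens regardless of date.
Ordering the rest by effective date: A (3 July 2021), B (22 January 2022), F (5 January 2023), D (4 June 2023), C (17 September 2024).
The subordination applies — E was senior to B — so E and B swap.

B, A, E, F, D, C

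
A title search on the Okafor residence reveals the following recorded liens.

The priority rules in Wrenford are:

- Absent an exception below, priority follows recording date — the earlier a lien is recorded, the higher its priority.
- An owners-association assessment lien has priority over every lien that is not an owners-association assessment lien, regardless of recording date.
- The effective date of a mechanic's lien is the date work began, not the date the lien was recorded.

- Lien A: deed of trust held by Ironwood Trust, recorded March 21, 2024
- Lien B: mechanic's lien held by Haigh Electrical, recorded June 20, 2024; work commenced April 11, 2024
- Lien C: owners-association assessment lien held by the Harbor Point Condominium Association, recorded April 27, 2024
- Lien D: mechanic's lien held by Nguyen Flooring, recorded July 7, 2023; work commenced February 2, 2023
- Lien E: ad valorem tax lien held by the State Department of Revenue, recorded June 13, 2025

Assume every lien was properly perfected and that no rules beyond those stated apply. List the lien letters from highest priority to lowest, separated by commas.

First, effective dates: B is treated as recorded April 11, 2024, the work-commencement date; D is treated as recorded February 2, 2023, the work-commencement date.
C is an owners-association assessment lien, so it outranks all other liens regardless of date.
The other liens, earliest effective date first: D (February 2, 2023), A (March 21, 2024), B (April 11, 2024), E (June 13, 2025).

C, D, A, B, E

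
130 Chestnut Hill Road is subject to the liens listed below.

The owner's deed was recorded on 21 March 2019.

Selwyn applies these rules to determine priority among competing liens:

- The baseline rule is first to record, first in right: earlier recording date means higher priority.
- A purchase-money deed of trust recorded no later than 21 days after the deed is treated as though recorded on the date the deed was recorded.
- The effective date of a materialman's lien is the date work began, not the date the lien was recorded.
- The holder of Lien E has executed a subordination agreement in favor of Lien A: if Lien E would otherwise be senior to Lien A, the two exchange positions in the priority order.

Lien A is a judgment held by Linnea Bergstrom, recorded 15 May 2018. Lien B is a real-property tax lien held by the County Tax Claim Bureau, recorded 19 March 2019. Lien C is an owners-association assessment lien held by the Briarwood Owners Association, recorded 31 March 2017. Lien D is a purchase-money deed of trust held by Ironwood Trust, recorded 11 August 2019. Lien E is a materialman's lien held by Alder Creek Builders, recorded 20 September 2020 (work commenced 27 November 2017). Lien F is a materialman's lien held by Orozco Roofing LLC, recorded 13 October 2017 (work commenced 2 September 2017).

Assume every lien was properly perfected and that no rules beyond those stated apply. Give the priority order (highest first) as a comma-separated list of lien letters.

First, effective dates: D was recorded 143 days after the deed — beyond 21 days — so no relation-back applies; E's effective date is 27 November 2017, when work began; F is treated as recorded 2 September 2017, the work-commencement date.
By effective date, earliest first: C (31 March 2017), F (2 September 2017), E (27 November 2017), A (15 May 2018), B (19 March 2019), D (11 August 2019).
The subordination applies — E was senior to A — so E and A swap.

C, F, A, E, B, D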